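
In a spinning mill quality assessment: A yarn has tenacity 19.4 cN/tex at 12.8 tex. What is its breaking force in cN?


Formula: Breaking force = Tenacity * Linear density
F = 19.4 cN/tex * 12.8 tex
F = 248.32 cN

248.32 cN


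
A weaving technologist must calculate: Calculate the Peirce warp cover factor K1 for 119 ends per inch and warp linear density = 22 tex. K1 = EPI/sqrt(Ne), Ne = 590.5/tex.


Formula: K1 = EPI / sqrt(Ne), with Ne = 590.5 / tex_warp
Step 1: Ne = 590.5 / 22 = 26.841
Step 2: sqrt(Ne) = sqrt(26.841) = 5.1808
Step 3: K1 = 119 / 5.1808 = 23.0

23.0


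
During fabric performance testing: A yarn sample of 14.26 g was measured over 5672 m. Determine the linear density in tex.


Formula: Tex = (mass_g / length_m) * 1000
Substituting: Tex = (14.26 / 5672) * 1000
Intermediate: 14.26 / 5672 = 0.0025141 g/m
Tex = 0.0025141 * 1000 = 2.51 tex

2.51 tex


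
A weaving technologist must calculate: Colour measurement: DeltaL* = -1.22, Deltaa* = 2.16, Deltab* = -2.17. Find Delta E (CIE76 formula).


Formula: Delta E = sqrt(dL*^2 + da*^2 + db*^2)
Step 1: dL*^2 = (-1.22)^2 = 1.4884
Step 2: da*^2 = 2.16^2 = 4.6656
Step 3: db*^2 = (-2.17)^2 = 4.7089
Step 4: Sum = 1.4884 + 4.6656 + 4.7089 = 10.8629
Step 5: Delta E = sqrt(10.8629) = 3.3

3.3 Delta E


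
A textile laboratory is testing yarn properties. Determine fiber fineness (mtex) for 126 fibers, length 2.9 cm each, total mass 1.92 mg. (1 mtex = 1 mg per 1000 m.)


Formula: fineness (mtex) = mass (mg) / total length (km) = (mass_mg / total_length_m) * 1000
Step 1: Convert fiber length: 2.9 cm = 0.029 m
Step 2: Total fiber length = 126 * 0.029 = 3.654 m
Step 3: Linear density = 1.92 mg / 3.654 m = 0.5255 mg/m
Step 4: fineness = 0.5255 * 1000 = 525.5 mtex

525.5 mtex


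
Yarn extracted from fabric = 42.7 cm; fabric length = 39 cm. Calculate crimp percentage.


Formula: Crimp% = ((L_yarn - L_fabric) / L_fabric) * 100
Step 1: Extension = 42.7 - 39 = 3.7 cm
Step 2: Crimp% = (3.7 / 39) * 100
Step 3: Crimp% = 0.094872 * 100 = 9.4872% ≈ 9.5%

9.5%


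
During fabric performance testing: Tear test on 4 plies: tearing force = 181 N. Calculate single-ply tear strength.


Formula: Per-ply strength = Total force / Number of plies
Per-ply = 181 N / 4
Per-ply = 45.25 N

45.25 N


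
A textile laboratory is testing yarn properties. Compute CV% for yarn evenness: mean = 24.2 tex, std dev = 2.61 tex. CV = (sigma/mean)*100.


Formula: CV% = (standard deviation / mean) * 100
Step 1: Ratio = 2.61 / 24.2 = 0.107851
Step 2: CV% = 0.107851 * 100 = 10.7851% ≈ 10.8%

10.8%


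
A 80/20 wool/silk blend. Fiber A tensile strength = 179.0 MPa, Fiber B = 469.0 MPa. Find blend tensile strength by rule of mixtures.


Formula: Blend property = (fraction_A * property_A) + (fraction_B * property_B)
Step 1: Contribution A = 80/100 * 179.0 MPa = 143.2 MPa
Step 2: Contribution B = 20/100 * 469.0 MPa = 93.8 MPa
Step 3: Blend tensile strength = 143.2 + 93.8 = 237.0 MPa

237.0 MPa


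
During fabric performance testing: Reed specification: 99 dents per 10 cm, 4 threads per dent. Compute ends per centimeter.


Formula: EPC = (dents per 10 cm * ends per dent) / 10
Step 1: Total ends per 10 cm = 99 * 4 = 396
Step 2: EPC = 396 / 10 = 39.6 ends/cm

39.6 ends/cm


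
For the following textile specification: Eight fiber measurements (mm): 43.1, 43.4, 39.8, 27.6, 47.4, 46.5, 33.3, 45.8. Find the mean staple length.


Formula: Mean = sum of lengths / count
Sum = 43.1 + 43.4 + 39.8 + 27.6 + 47.4 + 46.5 + 33.3 + 45.8
Sum = 326.9 mm
Mean = 326.9 / 8 = 40.86 mm

40.86 mm


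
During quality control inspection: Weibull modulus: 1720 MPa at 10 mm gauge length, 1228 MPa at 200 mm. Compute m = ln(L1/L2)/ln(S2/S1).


Formula: m = ln(L1/L2) / ln(S2/S1)
Step 1: ln(L1/L2) = ln(10/200) = -2.99573
Step 2: S2/S1 = 1228/1720 = 0.71395
Step 3: ln(S2/S1) = ln(0.71395) = -0.33694
Step 4: m = -2.99573 / -0.33694 = 8.89

8.89 (Weibull m)


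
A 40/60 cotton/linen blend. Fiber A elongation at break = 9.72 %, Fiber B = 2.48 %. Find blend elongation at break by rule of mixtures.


Formula: Blend property = (fraction_A * property_A) + (fraction_B * property_B)
Step 1: Contribution A = 40/100 * 9.72 % = 3.888 %
Step 2: Contribution B = 60/100 * 2.48 % = 1.488 %
Step 3: Blend elongation at break = 3.888 + 1.488 = 5.376 %

5.376 %


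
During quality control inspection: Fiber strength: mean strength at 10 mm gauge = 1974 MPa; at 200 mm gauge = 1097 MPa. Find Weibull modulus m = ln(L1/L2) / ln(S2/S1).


Formula: m = ln(L1/L2) / ln(S2/S1)
Step 1: ln(L1/L2) = ln(10/200) = -2.99573
Step 2: S2/S1 = 1097/1974 = 0.55572
Step 3: ln(S2/S1) = ln(0.55572) = -0.58749
Step 4: m = -2.99573 / -0.58749 = 5.10

5.10 (Weibull m)


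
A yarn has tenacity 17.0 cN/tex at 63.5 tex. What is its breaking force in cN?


Formula: Breaking force = Tenacity * Linear density
F = 17.0 cN/tex * 63.5 tex
F = 1079.50 cN

1079.50 cN


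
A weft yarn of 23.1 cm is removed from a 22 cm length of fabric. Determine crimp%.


Formula: Crimp% = ((L_yarn - L_fabric) / L_fabric) * 100
Step 1: Extension = 23.1 - 22 = 1.1 cm
Step 2: Crimp% = (1.1 / 22) * 100
Step 3: Crimp% = 0.05 * 100 = 5.0%

5.0%


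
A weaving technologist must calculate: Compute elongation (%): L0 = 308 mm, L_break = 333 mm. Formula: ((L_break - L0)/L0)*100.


Formula: Elongation (%) = ((L_break - L0) / L0) * 100
Step 1: Extension = 333 - 308 = 25 mm
Step 2: Elongation = (25 / 308) * 100
Step 3: Elongation = 0.081169 * 100 = 8.1169% ≈ 8.1%

8.1%


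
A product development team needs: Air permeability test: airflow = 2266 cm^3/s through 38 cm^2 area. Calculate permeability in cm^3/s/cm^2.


Formula: Air Permeability = Airflow / Test Area
AP = 2266 cm^3/s / 38 cm^2
AP = 59.6 cm^3/s/cm^2

59.6 cm^3/s/cm^2


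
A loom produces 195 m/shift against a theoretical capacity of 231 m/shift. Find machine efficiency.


Formula: Efficiency% = (Actual output / Theoretical output) * 100
Efficiency% = (195 / 231) * 100
Efficiency% = 0.844156 * 100 = 84.4156% ≈ 84.4%

84.4%


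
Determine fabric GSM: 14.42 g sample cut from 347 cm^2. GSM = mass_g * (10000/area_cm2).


Formula: GSM = mass_g / area_m2
Step 1: Convert area: 347 cm^2 = 347 / 10000 = 0.0347 m^2
Step 2: GSM = 14.42 g / 0.0347 m^2 = 415.6 g/m^2

415.6 g/m^2


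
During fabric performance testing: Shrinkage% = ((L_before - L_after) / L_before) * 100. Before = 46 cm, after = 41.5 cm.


Formula: Shrinkage% = ((L_before - L_after) / L_before) * 100
Step 1: Shrinkage = 46 - 41.5 = 4.5 cm
Step 2: Shrinkage% = (4.5 / 46) * 100
Step 3: Shrinkage% = 0.097826 * 100 = 9.7826% ≈ 9.8%

9.8%


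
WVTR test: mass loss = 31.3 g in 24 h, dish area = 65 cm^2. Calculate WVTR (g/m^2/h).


Formula: WVTR = mass_loss / (area * time)
Step 1: Convert area: 65 cm^2 = 0.0065 m^2
Step 2: WVTR = 31.3 g / (0.0065 m^2 * 24 h)
Step 3: WVTR = 31.3 / 0.156 = 200.6 g/m^2/h

200.6 g/m^2/h


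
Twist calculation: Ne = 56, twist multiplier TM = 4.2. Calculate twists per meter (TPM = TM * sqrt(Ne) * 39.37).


Formula: TPM = TM * sqrt(Ne) * 39.37
Step 1: sqrt(Ne) = sqrt(56) = 7.4833
Step 2: TM * sqrt(Ne) = 4.2 * 7.4833 = 31.4299
Step 3: TPM = 31.4299 * 39.37 = 1237 twists/m

1237 twists/m


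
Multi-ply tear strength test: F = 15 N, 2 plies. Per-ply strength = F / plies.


Formula: Per-ply strength = Total force / Number of plies
Per-ply = 15 N / 2
Per-ply = 7.5 N

7.5 N


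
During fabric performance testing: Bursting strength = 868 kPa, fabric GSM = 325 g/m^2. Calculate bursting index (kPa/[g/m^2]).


Formula: Bursting Index = Bursting Strength / Fabric GSM
BI = 868 kPa / 325 g/m^2
BI = 2.671 kPa/(g/m^2)

2.671 kPa/(g/m^2)


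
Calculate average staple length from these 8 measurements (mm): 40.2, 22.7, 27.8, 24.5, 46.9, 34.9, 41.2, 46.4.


Formula: Mean = sum of lengths / count
Sum = 40.2 + 22.7 + 27.8 + 24.5 + 46.9 + 34.9 + 41.2 + 46.4
Sum = 284.6 mm
Mean = 284.6 / 8 = 35.58 mm

35.58 mm


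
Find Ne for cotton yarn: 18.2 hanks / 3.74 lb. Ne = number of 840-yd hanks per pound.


Formula: Ne = hanks / mass_lb
Substituting: Ne = 18.2 / 3.74
Ne = 4.9

4.9 Ne


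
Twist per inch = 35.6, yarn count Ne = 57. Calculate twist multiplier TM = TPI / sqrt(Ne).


Formula: TM = TPI / sqrt(Ne)
Step 1: sqrt(Ne) = sqrt(57) = 7.5498
Step 2: TM = 35.6 / 7.5498 = 4.72

4.72 TM


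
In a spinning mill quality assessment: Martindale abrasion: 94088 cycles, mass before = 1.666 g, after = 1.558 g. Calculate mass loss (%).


Formula: Mass loss% = ((m_before - m_after) / m_before) * 100
Step 1: Mass loss = 1.666 - 1.558 = 0.108 g
Step 2: Ratio = 0.108 / 1.666 = 0.0648259
Step 3: Mass loss% = 0.0648259 * 100 = 6.48259% ≈ 6.48%

6.48%


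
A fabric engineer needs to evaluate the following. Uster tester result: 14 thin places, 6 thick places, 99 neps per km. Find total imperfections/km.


Formula: Total = thin places + thick places + neps
Total = 14 + 6 + 99
Total = 119 imperfections/km

119 imperfections/km


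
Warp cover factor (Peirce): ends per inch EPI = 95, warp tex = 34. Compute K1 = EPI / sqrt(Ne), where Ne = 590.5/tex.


Formula: K1 = EPI / sqrt(Ne), with Ne = 590.5 / tex_warp
Step 1: Ne = 590.5 / 34 = 17.368
Step 2: sqrt(Ne) = sqrt(17.368) = 4.1675
Step 3: K1 = 95 / 4.1675 = 22.8

22.8


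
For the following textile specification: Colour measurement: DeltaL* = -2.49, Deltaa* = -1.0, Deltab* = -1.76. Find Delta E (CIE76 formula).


Formula: Delta E = sqrt(dL*^2 + da*^2 + db*^2)
Step 1: dL*^2 = (-2.49)^2 = 6.2001
Step 2: da*^2 = (-1.0)^2 = 1.0
Step 3: db*^2 = (-1.76)^2 = 3.0976
Step 4: Sum = 6.2001 + 1.0 + 3.0976 = 10.2977
Step 5: Delta E = sqrt(10.2977) = 3.21

3.21 Delta E


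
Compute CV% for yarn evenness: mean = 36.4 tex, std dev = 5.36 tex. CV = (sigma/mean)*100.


Formula: CV% = (standard deviation / mean) * 100
Step 1: Ratio = 5.36 / 36.4 = 0.147253
Step 2: CV% = 0.147253 * 100 = 14.7253% ≈ 14.7%

14.7%


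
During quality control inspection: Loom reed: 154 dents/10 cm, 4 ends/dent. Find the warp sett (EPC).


Formula: EPC = (dents per 10 cm * ends per dent) / 10
Step 1: Total ends per 10 cm = 154 * 4 = 616
Step 2: EPC = 616 / 10 = 61.6 ends/cm

61.6 ends/cm


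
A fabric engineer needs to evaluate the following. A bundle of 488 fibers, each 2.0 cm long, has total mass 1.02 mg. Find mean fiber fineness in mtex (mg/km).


Formula: fineness (mtex) = mass (mg) / total length (km) = (mass_mg / total_length_m) * 1000
Step 1: Convert fiber length: 2.0 cm = 0.02 m
Step 2: Total fiber length = 488 * 0.02 = 9.76 m
Step 3: Linear density = 1.02 mg / 9.76 m = 0.1045 mg/m
Step 4: fineness = 0.1045 * 1000 = 104.5 mtex

104.5 mtex


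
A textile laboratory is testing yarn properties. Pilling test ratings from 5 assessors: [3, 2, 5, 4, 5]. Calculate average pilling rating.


Formula: Mean = sum / count
Sum = 3 + 2 + 5 + 4 + 5 = 19
Mean = 19 / 5 = 3.8

3.8


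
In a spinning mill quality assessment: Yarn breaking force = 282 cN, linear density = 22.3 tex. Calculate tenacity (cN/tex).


Formula: Tenacity = Breaking force / Linear density
Tenacity = 282 cN / 22.3 tex
Tenacity = 12.65 cN/tex

12.65 cN/tex


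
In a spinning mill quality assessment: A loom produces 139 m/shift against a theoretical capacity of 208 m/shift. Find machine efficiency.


Formula: Efficiency% = (Actual output / Theoretical output) * 100
Efficiency% = (139 / 208) * 100
Efficiency% = 0.668269 * 100 = 66.8269% ≈ 66.8%

66.8%


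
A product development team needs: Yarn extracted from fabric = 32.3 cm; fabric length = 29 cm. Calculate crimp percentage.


Formula: Crimp% = ((L_yarn - L_fabric) / L_fabric) * 100
Step 1: Extension = 32.3 - 29 = 3.3 cm
Step 2: Crimp% = (3.3 / 29) * 100
Step 3: Crimp% = 0.113793 * 100 = 11.3793% ≈ 11.4%

11.4%


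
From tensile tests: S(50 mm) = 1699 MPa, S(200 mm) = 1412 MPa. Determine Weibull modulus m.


Formula: m = ln(L1/L2) / ln(S2/S1)
Step 1: ln(L1/L2) = ln(50/200) = -1.38629
Step 2: S2/S1 = 1412/1699 = 0.83108
Step 3: ln(S2/S1) = ln(0.83108) = -0.18503
Step 4: m = -1.38629 / -0.18503 = 7.49

7.49 (Weibull m)


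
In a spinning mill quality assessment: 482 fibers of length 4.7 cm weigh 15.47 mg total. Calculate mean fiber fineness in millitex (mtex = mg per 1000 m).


Formula: fineness (mtex) = mass (mg) / total length (km) = (mass_mg / total_length_m) * 1000
Step 1: Convert fiber length: 4.7 cm = 0.047 m
Step 2: Total fiber length = 482 * 0.047 = 22.654 m
Step 3: Linear density = 15.47 mg / 22.654 m = 0.6829 mg/m
Step 4: fineness = 0.6829 * 1000 = 682.9 mtex

682.9 mtex


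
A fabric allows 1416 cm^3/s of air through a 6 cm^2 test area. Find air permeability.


Formula: Air Permeability = Airflow / Test Area
AP = 1416 cm^3/s / 6 cm^2
AP = 236.0 cm^3/s/cm^2

236.0 cm^3/s/cm^2


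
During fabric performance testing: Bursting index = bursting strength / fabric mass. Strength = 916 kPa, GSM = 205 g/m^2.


Formula: Bursting Index = Bursting Strength / Fabric GSM
BI = 916 kPa / 205 g/m^2
BI = 4.468 kPa/(g/m^2)

4.468 kPa/(g/m^2)


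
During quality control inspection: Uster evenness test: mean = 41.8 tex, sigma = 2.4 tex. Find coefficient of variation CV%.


Formula: CV% = (standard deviation / mean) * 100
Step 1: Ratio = 2.4 / 41.8 = 0.057416
Step 2: CV% = 0.057416 * 100 = 5.7416% ≈ 5.7%

5.7%


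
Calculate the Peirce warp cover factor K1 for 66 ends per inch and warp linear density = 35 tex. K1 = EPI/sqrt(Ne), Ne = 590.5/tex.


Formula: K1 = EPI / sqrt(Ne), with Ne = 590.5 / tex_warp
Step 1: Ne = 590.5 / 35 = 16.871
Step 2: sqrt(Ne) = sqrt(16.871) = 4.1074
Step 3: K1 = 66 / 4.1074 = 16.1

16.1


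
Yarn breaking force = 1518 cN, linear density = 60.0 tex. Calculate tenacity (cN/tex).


Formula: Tenacity = Breaking force / Linear density
Tenacity = 1518 cN / 60.0 tex
Tenacity = 25.30 cN/tex

25.30 cN/tex


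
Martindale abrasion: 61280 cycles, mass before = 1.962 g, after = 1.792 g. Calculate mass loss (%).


Formula: Mass loss% = ((m_before - m_after) / m_before) * 100
Step 1: Mass loss = 1.962 - 1.792 = 0.17 g
Step 2: Ratio = 0.17 / 1.962 = 0.0866463
Step 3: Mass loss% = 0.0866463 * 100 = 8.66463% ≈ 8.66%

8.66%


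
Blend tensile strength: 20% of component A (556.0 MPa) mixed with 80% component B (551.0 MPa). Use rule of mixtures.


Formula: Blend property = (fraction_A * property_A) + (fraction_B * property_B)
Step 1: Contribution A = 20/100 * 556.0 MPa = 111.2 MPa
Step 2: Contribution B = 80/100 * 551.0 MPa = 440.8 MPa
Step 3: Blend tensile strength = 111.2 + 440.8 = 552.0 MPa

552.0 MPa


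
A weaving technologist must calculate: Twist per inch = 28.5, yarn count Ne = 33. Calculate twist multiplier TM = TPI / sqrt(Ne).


Formula: TM = TPI / sqrt(Ne)
Step 1: sqrt(Ne) = sqrt(33) = 5.7446
Step 2: TM = 28.5 / 5.7446 = 4.96

4.96 TM


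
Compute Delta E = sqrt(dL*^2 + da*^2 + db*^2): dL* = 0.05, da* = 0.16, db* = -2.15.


Formula: Delta E = sqrt(dL*^2 + da*^2 + db*^2)
Step 1: dL*^2 = 0.05^2 = 0.0025
Step 2: da*^2 = 0.16^2 = 0.0256
Step 3: db*^2 = (-2.15)^2 = 4.6225
Step 4: Sum = 0.0025 + 0.0256 + 4.6225 = 4.6506
Step 5: Delta E = sqrt(4.6506) = 2.16

2.16 Delta E


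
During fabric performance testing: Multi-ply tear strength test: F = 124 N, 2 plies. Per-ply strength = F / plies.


Formula: Per-ply strength = Total force / Number of plies
Per-ply = 124 N / 2
Per-ply = 62 N

62 N


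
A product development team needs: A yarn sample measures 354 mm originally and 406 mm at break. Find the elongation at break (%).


Formula: Elongation (%) = ((L_break - L0) / L0) * 100
Step 1: Extension = 406 - 354 = 52 mm
Step 2: Elongation = (52 / 354) * 100
Step 3: Elongation = 0.146893 * 100 = 14.6893% ≈ 14.7%

14.7%


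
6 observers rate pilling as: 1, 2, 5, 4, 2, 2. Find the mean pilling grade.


Formula: Mean = sum / count
Sum = 1 + 2 + 5 + 4 + 2 + 2 = 16
Mean = 16 / 6 = 2.7

2.7


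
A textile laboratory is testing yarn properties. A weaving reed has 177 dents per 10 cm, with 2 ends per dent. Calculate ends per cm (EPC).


Formula: EPC = (dents per 10 cm * ends per dent) / 10
Step 1: Total ends per 10 cm = 177 * 2 = 354
Step 2: EPC = 354 / 10 = 35.4 ends/cm

35.4 ends/cm


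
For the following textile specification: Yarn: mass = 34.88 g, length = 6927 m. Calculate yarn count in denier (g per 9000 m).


Formula: den = (mass_g / length_m) * 9000
Substituting: den = (34.88 / 6927) * 9000
Intermediate: 34.88 / 6927 = 0.00503537 g/m
den = 0.00503537 * 9000 = 45.3 denier

45.3 denier


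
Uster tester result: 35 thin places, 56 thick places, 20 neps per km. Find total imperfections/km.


Formula: Total = thin places + thick places + neps
Total = 35 + 56 + 20
Total = 111 imperfections/km

111 imperfections/km


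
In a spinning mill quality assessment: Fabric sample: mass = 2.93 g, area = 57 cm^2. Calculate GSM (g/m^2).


Formula: GSM = mass_g / area_m2
Step 1: Convert area: 57 cm^2 = 57 / 10000 = 0.0057 m^2
Step 2: GSM = 2.93 g / 0.0057 m^2 = 514.0 g/m^2

514.0 g/m^2


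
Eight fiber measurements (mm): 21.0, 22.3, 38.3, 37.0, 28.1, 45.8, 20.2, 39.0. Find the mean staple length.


Formula: Mean = sum of lengths / count
Sum = 21.0 + 22.3 + 38.3 + 37.0 + 28.1 + 45.8 + 20.2 + 39.0
Sum = 251.7 mm
Mean = 251.7 / 8 = 31.46 mm

31.46 mm


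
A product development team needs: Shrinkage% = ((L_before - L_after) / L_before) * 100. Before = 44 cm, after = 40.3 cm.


Formula: Shrinkage% = ((L_before - L_after) / L_before) * 100
Step 1: Shrinkage = 44 - 40.3 = 3.7 cm
Step 2: Shrinkage% = (3.7 / 44) * 100
Step 3: Shrinkage% = 0.084091 * 100 = 8.4091% ≈ 8.4%

8.4%


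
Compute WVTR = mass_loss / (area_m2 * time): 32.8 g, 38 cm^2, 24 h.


Formula: WVTR = mass_loss / (area * time)
Step 1: Convert area: 38 cm^2 = 0.0038 m^2
Step 2: WVTR = 32.8 g / (0.0038 m^2 * 24 h)
Step 3: WVTR = 32.8 / 0.0912 = 359.6 g/m^2/h

359.6 g/m^2/h


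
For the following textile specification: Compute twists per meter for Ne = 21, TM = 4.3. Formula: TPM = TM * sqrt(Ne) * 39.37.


Formula: TPM = TM * sqrt(Ne) * 39.37
Step 1: sqrt(Ne) = sqrt(21) = 4.5826
Step 2: TM * sqrt(Ne) = 4.3 * 4.5826 = 19.7052
Step 3: TPM = 19.7052 * 39.37 = 776 twists/m

776 twists/m


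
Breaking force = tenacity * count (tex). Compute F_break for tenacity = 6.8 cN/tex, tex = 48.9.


Formula: Breaking force = Tenacity * Linear density
F = 6.8 cN/tex * 48.9 tex
F = 332.52 cN

332.52 cN


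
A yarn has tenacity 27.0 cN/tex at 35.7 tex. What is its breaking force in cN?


Formula: Breaking force = Tenacity * Linear density
F = 27.0 cN/tex * 35.7 tex
F = 963.90 cN

963.90 cN


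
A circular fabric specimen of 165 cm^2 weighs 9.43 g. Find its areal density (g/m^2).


Formula: GSM = mass_g / area_m2
Step 1: Convert area: 165 cm^2 = 165 / 10000 = 0.0165 m^2
Step 2: GSM = 9.43 g / 0.0165 m^2 = 571.5 g/m^2

571.5 g/m^2


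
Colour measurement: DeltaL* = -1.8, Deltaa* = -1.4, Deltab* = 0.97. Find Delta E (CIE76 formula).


Formula: Delta E = sqrt(dL*^2 + da*^2 + db*^2)
Step 1: dL*^2 = (-1.8)^2 = 3.24
Step 2: da*^2 = (-1.4)^2 = 1.96
Step 3: db*^2 = 0.97^2 = 0.9409
Step 4: Sum = 3.24 + 1.96 + 0.9409 = 6.1409
Step 5: Delta E = sqrt(6.1409) = 2.48

2.48 Delta E


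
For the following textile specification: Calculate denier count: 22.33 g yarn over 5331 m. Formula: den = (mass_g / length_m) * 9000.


Formula: den = (mass_g / length_m) * 9000
Substituting: den = (22.33 / 5331) * 9000
Intermediate: 22.33 / 5331 = 0.00418871 g/m
den = 0.00418871 * 9000 = 37.7 denier

37.7 denier


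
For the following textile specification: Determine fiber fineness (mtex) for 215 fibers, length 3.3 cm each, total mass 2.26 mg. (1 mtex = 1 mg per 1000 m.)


Formula: fineness (mtex) = mass (mg) / total length (km) = (mass_mg / total_length_m) * 1000
Step 1: Convert fiber length: 3.3 cm = 0.033 m
Step 2: Total fiber length = 215 * 0.033 = 7.095 m
Step 3: Linear density = 2.26 mg / 7.095 m = 0.3185 mg/m
Step 4: fineness = 0.3185 * 1000 = 318.5 mtex

318.5 mtex


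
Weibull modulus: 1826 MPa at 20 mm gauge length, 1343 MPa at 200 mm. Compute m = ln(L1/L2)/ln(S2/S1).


Formula: m = ln(L1/L2) / ln(S2/S1)
Step 1: ln(L1/L2) = ln(20/200) = -2.30259
Step 2: S2/S1 = 1343/1826 = 0.73549
Step 3: ln(S2/S1) = ln(0.73549) = -0.30722
Step 4: m = -2.30259 / -0.30722 = 7.49

7.49 (Weibull m)


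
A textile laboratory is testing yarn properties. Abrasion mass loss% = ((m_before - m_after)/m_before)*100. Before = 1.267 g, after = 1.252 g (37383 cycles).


Formula: Mass loss% = ((m_before - m_after) / m_before) * 100
Step 1: Mass loss = 1.267 - 1.252 = 0.015 g
Step 2: Ratio = 0.015 / 1.267 = 0.011839
Step 3: Mass loss% = 0.011839 * 100 = 1.1839% ≈ 1.18%

1.18%


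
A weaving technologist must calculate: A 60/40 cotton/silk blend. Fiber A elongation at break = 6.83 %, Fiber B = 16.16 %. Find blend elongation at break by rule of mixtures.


Formula: Blend property = (fraction_A * property_A) + (fraction_B * property_B)
Step 1: Contribution A = 60/100 * 6.83 % = 4.098 %
Step 2: Contribution B = 40/100 * 16.16 % = 6.464 %
Step 3: Blend elongation at break = 4.098 + 6.464 = 10.562 %

10.562 %


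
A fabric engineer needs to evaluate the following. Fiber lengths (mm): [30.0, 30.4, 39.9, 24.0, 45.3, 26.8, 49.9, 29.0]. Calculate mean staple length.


Formula: Mean = sum of lengths / count
Sum = 30.0 + 30.4 + 39.9 + 24.0 + 45.3 + 26.8 + 49.9 + 29.0
Sum = 275.3 mm
Mean = 275.3 / 8 = 34.41 mm

34.41 mm


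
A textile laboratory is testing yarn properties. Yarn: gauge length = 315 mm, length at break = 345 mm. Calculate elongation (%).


Formula: Elongation (%) = ((L_break - L0) / L0) * 100
Step 1: Extension = 345 - 315 = 30 mm
Step 2: Elongation = (30 / 315) * 100
Step 3: Elongation = 0.095238 * 100 = 9.5238% ≈ 9.5%

9.5%


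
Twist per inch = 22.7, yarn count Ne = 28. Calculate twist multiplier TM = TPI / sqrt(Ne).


Formula: TM = TPI / sqrt(Ne)
Step 1: sqrt(Ne) = sqrt(28) = 5.2915
Step 2: TM = 22.7 / 5.2915 = 4.29

4.29 TM


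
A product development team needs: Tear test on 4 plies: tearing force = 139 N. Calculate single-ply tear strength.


Formula: Per-ply strength = Total force / Number of plies
Per-ply = 139 N / 4
Per-ply = 34.75 N

34.75 N


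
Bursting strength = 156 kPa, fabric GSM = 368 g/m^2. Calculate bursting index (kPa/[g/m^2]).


Formula: Bursting Index = Bursting Strength / Fabric GSM
BI = 156 kPa / 368 g/m^2
BI = 0.424 kPa/(g/m^2)

0.424 kPa/(g/m^2)


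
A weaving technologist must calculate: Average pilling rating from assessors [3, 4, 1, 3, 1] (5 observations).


Formula: Mean = sum / count
Sum = 3 + 4 + 1 + 3 + 1 = 12
Mean = 12 / 5 = 2.4

2.4


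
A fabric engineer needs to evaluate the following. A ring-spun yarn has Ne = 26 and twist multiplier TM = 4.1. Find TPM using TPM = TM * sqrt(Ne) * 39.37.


Formula: TPM = TM * sqrt(Ne) * 39.37
Step 1: sqrt(Ne) = sqrt(26) = 5.099
Step 2: TM * sqrt(Ne) = 4.1 * 5.099 = 20.9059
Step 3: TPM = 20.9059 * 39.37 = 823 twists/m

823 twists/m


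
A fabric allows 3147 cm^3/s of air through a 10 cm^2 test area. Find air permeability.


Formula: Air Permeability = Airflow / Test Area
AP = 3147 cm^3/s / 10 cm^2
AP = 314.7 cm^3/s/cm^2

314.7 cm^3/s/cm^2


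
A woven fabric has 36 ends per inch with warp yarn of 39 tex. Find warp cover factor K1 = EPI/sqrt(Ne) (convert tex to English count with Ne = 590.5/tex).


Formula: K1 = EPI / sqrt(Ne), with Ne = 590.5 / tex_warp
Step 1: Ne = 590.5 / 39 = 15.141
Step 2: sqrt(Ne) = sqrt(15.141) = 3.8911
Step 3: K1 = 36 / 3.8911 = 9.3

9.3


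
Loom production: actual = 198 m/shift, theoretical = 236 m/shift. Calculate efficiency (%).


Formula: Efficiency% = (Actual output / Theoretical output) * 100
Efficiency% = (198 / 236) * 100
Efficiency% = 0.838983 * 100 = 83.8983% ≈ 83.9%

83.9%


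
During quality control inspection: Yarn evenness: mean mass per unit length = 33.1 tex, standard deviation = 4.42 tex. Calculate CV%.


Formula: CV% = (standard deviation / mean) * 100
Step 1: Ratio = 4.42 / 33.1 = 0.133535
Step 2: CV% = 0.133535 * 100 = 13.3535% ≈ 13.4%

13.4%


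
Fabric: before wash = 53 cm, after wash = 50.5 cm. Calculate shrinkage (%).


Formula: Shrinkage% = ((L_before - L_after) / L_before) * 100
Step 1: Shrinkage = 53 - 50.5 = 2.5 cm
Step 2: Shrinkage% = (2.5 / 53) * 100
Step 3: Shrinkage% = 0.04717 * 100 = 4.717% ≈ 4.7%

4.7%


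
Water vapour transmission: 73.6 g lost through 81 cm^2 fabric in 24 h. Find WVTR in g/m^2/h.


Formula: WVTR = mass_loss / (area * time)
Step 1: Convert area: 81 cm^2 = 0.0081 m^2
Step 2: WVTR = 73.6 g / (0.0081 m^2 * 24 h)
Step 3: WVTR = 73.6 / 0.1944 = 378.6 g/m^2/h

378.6 g/m^2/h


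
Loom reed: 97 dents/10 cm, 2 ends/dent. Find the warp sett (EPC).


Formula: EPC = (dents per 10 cm * ends per dent) / 10
Step 1: Total ends per 10 cm = 97 * 2 = 194
Step 2: EPC = 194 / 10 = 19.4 ends/cm

19.4 ends/cm


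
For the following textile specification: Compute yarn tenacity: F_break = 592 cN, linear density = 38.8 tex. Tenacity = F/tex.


Formula: Tenacity = Breaking force / Linear density
Tenacity = 592 cN / 38.8 tex
Tenacity = 15.26 cN/tex

15.26 cN/tex


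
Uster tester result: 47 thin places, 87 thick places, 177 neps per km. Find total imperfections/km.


Formula: Total = thin places + thick places + neps
Total = 47 + 87 + 177
Total = 311 imperfections/km

311 imperfections/km


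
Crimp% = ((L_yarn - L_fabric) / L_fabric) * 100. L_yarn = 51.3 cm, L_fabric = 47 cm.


Formula: Crimp% = ((L_yarn - L_fabric) / L_fabric) * 100
Step 1: Extension = 51.3 - 47 = 4.3 cm
Step 2: Crimp% = (4.3 / 47) * 100
Step 3: Crimp% = 0.091489 * 100 = 9.1489% ≈ 9.1%

9.1%


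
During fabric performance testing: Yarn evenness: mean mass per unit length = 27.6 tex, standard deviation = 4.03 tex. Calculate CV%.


Formula: CV% = (standard deviation / mean) * 100
Step 1: Ratio = 4.03 / 27.6 = 0.146014
Step 2: CV% = 0.146014 * 100 = 14.6014% ≈ 14.6%

14.6%


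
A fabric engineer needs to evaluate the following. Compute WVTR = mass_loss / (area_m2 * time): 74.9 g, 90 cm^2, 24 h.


Formula: WVTR = mass_loss / (area * time)
Step 1: Convert area: 90 cm^2 = 0.009 m^2
Step 2: WVTR = 74.9 g / (0.009 m^2 * 24 h)
Step 3: WVTR = 74.9 / 0.216 = 346.8 g/m^2/h

346.8 g/m^2/h


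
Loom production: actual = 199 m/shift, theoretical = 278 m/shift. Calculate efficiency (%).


Formula: Efficiency% = (Actual output / Theoretical output) * 100
Efficiency% = (199 / 278) * 100
Efficiency% = 0.715827 * 100 = 71.5827% ≈ 71.6%

71.6%


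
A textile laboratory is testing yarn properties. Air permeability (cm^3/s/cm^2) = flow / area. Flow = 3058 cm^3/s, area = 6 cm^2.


Formula: Air Permeability = Airflow / Test Area
AP = 3058 cm^3/s / 6 cm^2
AP = 509.7 cm^3/s/cm^2

509.7 cm^3/s/cm^2


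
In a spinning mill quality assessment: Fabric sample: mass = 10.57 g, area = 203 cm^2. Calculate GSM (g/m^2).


Formula: GSM = mass_g / area_m2
Step 1: Convert area: 203 cm^2 = 203 / 10000 = 0.0203 m^2
Step 2: GSM = 10.57 g / 0.0203 m^2 = 520.7 g/m^2

520.7 g/m^2


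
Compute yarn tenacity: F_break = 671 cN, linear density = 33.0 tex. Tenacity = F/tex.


Formula: Tenacity = Breaking force / Linear density
Tenacity = 671 cN / 33.0 tex
Tenacity = 20.33 cN/tex

20.33 cN/tex


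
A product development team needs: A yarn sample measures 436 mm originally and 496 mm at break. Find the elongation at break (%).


Formula: Elongation (%) = ((L_break - L0) / L0) * 100
Step 1: Extension = 496 - 436 = 60 mm
Step 2: Elongation = (60 / 436) * 100
Step 3: Elongation = 0.137615 * 100 = 13.7615% ≈ 13.8%

13.8%


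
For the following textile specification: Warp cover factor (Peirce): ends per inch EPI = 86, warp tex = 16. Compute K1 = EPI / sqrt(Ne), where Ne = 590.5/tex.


Formula: K1 = EPI / sqrt(Ne), with Ne = 590.5 / tex_warp
Step 1: Ne = 590.5 / 16 = 36.906
Step 2: sqrt(Ne) = sqrt(36.906) = 6.075
Step 3: K1 = 86 / 6.075 = 14.2

14.2


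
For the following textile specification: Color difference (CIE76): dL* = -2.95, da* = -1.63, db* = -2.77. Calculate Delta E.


Formula: Delta E = sqrt(dL*^2 + da*^2 + db*^2)
Step 1: dL*^2 = (-2.95)^2 = 8.7025
Step 2: da*^2 = (-1.63)^2 = 2.6569
Step 3: db*^2 = (-2.77)^2 = 7.6729
Step 4: Sum = 8.7025 + 2.6569 + 7.6729 = 19.0323
Step 5: Delta E = sqrt(19.0323) = 4.36

4.36 Delta E


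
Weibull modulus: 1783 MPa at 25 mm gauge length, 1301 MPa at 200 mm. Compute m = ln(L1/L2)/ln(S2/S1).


Formula: m = ln(L1/L2) / ln(S2/S1)
Step 1: ln(L1/L2) = ln(25/200) = -2.07944
Step 2: S2/S1 = 1301/1783 = 0.72967
Step 3: ln(S2/S1) = ln(0.72967) = -0.31516
Step 4: m = -2.07944 / -0.31516 = 6.60

6.60 (Weibull m)


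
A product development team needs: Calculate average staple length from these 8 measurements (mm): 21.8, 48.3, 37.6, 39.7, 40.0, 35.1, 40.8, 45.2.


Formula: Mean = sum of lengths / count
Sum = 21.8 + 48.3 + 37.6 + 39.7 + 40.0 + 35.1 + 40.8 + 45.2
Sum = 308.5 mm
Mean = 308.5 / 8 = 38.56 mm

38.56 mm


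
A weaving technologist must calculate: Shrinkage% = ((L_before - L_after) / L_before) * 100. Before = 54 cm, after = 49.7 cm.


Formula: Shrinkage% = ((L_before - L_after) / L_before) * 100
Step 1: Shrinkage = 54 - 49.7 = 4.3 cm
Step 2: Shrinkage% = (4.3 / 54) * 100
Step 3: Shrinkage% = 0.07963 * 100 = 7.963% ≈ 8.0%

8.0%


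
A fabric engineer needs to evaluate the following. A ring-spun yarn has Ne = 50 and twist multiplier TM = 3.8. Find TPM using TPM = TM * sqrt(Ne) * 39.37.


Formula: TPM = TM * sqrt(Ne) * 39.37
Step 1: sqrt(Ne) = sqrt(50) = 7.0711
Step 2: TM * sqrt(Ne) = 3.8 * 7.0711 = 26.8702
Step 3: TPM = 26.8702 * 39.37 = 1058 twists/m

1058 twists/m


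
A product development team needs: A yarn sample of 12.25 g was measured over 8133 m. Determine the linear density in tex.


Formula: Tex = (mass_g / length_m) * 1000
Substituting: Tex = (12.25 / 8133) * 1000
Intermediate: 12.25 / 8133 = 0.00150621 g/m
Tex = 0.00150621 * 1000 = 1.51 tex

1.51 tex


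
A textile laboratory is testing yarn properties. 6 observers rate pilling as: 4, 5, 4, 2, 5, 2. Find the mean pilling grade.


Formula: Mean = sum / count
Sum = 4 + 5 + 4 + 2 + 5 + 2 = 22
Mean = 22 / 6 = 3.7

3.7


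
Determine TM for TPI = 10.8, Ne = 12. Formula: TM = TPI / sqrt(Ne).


Formula: TM = TPI / sqrt(Ne)
Step 1: sqrt(Ne) = sqrt(12) = 3.4641
Step 2: TM = 10.8 / 3.4641 = 3.12

3.12 TM


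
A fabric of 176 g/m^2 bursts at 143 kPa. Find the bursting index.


Formula: Bursting Index = Bursting Strength / Fabric GSM
BI = 143 kPa / 176 g/m^2
BI = 0.813 kPa/(g/m^2)

0.813 kPa/(g/m^2)


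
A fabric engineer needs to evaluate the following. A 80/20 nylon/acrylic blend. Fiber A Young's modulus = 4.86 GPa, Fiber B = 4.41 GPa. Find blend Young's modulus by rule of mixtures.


Formula: Blend property = (fraction_A * property_A) + (fraction_B * property_B)
Step 1: Contribution A = 80/100 * 4.86 GPa = 3.888 GPa
Step 2: Contribution B = 20/100 * 4.41 GPa = 0.882 GPa
Step 3: Blend Young's modulus = 3.888 + 0.882 = 4.77 GPa

4.77 GPa


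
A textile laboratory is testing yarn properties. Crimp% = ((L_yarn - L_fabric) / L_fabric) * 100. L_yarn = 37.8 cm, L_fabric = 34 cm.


Formula: Crimp% = ((L_yarn - L_fabric) / L_fabric) * 100
Step 1: Extension = 37.8 - 34 = 3.8 cm
Step 2: Crimp% = (3.8 / 34) * 100
Step 3: Crimp% = 0.111765 * 100 = 11.1765% ≈ 11.2%

11.2%


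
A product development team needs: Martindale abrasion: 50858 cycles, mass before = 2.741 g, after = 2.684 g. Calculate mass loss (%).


Formula: Mass loss% = ((m_before - m_after) / m_before) * 100
Step 1: Mass loss = 2.741 - 2.684 = 0.057 g
Step 2: Ratio = 0.057 / 2.741 = 0.0207953
Step 3: Mass loss% = 0.0207953 * 100 = 2.07953% ≈ 2.08%

2.08%


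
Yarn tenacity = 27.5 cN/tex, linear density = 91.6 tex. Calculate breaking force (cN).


Formula: Breaking force = Tenacity * Linear density
F = 27.5 cN/tex * 91.6 tex
F = 2519.00 cN

2519.00 cN


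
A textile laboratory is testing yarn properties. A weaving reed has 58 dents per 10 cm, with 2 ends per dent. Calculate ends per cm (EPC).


Formula: EPC = (dents per 10 cm * ends per dent) / 10
Step 1: Total ends per 10 cm = 58 * 2 = 116
Step 2: EPC = 116 / 10 = 11.6 ends/cm

11.6 ends/cm


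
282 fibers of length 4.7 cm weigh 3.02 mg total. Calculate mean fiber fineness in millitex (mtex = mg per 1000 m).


Formula: fineness (mtex) = mass (mg) / total length (km) = (mass_mg / total_length_m) * 1000
Step 1: Convert fiber length: 4.7 cm = 0.047 m
Step 2: Total fiber length = 282 * 0.047 = 13.254 m
Step 3: Linear density = 3.02 mg / 13.254 m = 0.2279 mg/m
Step 4: fineness = 0.2279 * 1000 = 227.9 mtex

227.9 mtex


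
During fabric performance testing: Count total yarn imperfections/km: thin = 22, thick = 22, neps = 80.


Formula: Total = thin places + thick places + neps
Total = 22 + 22 + 80
Total = 124 imperfections/km

124 imperfections/km


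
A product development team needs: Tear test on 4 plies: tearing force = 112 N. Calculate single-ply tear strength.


Formula: Per-ply strength = Total force / Number of plies
Per-ply = 112 N / 4
Per-ply = 28 N

28 N


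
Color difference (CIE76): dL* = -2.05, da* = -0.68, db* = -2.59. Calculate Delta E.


Formula: Delta E = sqrt(dL*^2 + da*^2 + db*^2)
Step 1: dL*^2 = (-2.05)^2 = 4.2025
Step 2: da*^2 = (-0.68)^2 = 0.4624
Step 3: db*^2 = (-2.59)^2 = 6.7081
Step 4: Sum = 4.2025 + 0.4624 + 6.7081 = 11.373
Step 5: Delta E = sqrt(11.373) = 3.37

3.37 Delta E


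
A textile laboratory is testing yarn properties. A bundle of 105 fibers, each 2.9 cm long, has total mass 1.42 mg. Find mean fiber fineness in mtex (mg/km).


Formula: fineness (mtex) = mass (mg) / total length (km) = (mass_mg / total_length_m) * 1000
Step 1: Convert fiber length: 2.9 cm = 0.029 m
Step 2: Total fiber length = 105 * 0.029 = 3.045 m
Step 3: Linear density = 1.42 mg / 3.045 m = 0.4663 mg/m
Step 4: fineness = 0.4663 * 1000 = 466.3 mtex

466.3 mtex


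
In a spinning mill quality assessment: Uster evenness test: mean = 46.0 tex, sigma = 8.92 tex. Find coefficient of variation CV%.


Formula: CV% = (standard deviation / mean) * 100
Step 1: Ratio = 8.92 / 46.0 = 0.193913
Step 2: CV% = 0.193913 * 100 = 19.3913% ≈ 19.4%

19.4%


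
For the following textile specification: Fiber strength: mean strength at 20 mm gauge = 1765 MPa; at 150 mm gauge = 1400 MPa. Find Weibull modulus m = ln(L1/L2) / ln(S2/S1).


Formula: m = ln(L1/L2) / ln(S2/S1)
Step 1: ln(L1/L2) = ln(20/150) = -2.01490
Step 2: S2/S1 = 1400/1765 = 0.7932
Step 3: ln(S2/S1) = ln(0.7932) = -0.23168
Step 4: m = -2.01490 / -0.23168 = 8.70

8.70 (Weibull m)


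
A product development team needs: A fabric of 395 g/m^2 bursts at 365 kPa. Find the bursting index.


Formula: Bursting Index = Bursting Strength / Fabric GSM
BI = 365 kPa / 395 g/m^2
BI = 0.924 kPa/(g/m^2)

0.924 kPa/(g/m^2)


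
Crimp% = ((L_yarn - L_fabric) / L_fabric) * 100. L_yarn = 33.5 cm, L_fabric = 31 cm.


Formula: Crimp% = ((L_yarn - L_fabric) / L_fabric) * 100
Step 1: Extension = 33.5 - 31 = 2.5 cm
Step 2: Crimp% = (2.5 / 31) * 100
Step 3: Crimp% = 0.080645 * 100 = 8.0645% ≈ 8.1%

8.1%


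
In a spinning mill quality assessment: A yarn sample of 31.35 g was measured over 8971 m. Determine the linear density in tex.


Formula: Tex = (mass_g / length_m) * 1000
Substituting: Tex = (31.35 / 8971) * 1000
Intermediate: 31.35 / 8971 = 0.00349459 g/m
Tex = 0.00349459 * 1000 = 3.49 tex

3.49 tex


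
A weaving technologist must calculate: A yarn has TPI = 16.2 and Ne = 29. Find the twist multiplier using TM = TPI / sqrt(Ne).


Formula: TM = TPI / sqrt(Ne)
Step 1: sqrt(Ne) = sqrt(29) = 5.3852
Step 2: TM = 16.2 / 5.3852 = 3.01

3.01 TM


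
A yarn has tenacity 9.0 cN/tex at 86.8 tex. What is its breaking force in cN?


Formula: Breaking force = Tenacity * Linear density
F = 9.0 cN/tex * 86.8 tex
F = 781.20 cN

781.20 cN


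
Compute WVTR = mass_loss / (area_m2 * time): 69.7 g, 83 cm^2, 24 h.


Formula: WVTR = mass_loss / (area * time)
Step 1: Convert area: 83 cm^2 = 0.0083 m^2
Step 2: WVTR = 69.7 g / (0.0083 m^2 * 24 h)
Step 3: WVTR = 69.7 / 0.1992 = 349.9 g/m^2/h

349.9 g/m^2/h


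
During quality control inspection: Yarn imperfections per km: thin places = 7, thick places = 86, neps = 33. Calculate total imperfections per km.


Formula: Total = thin places + thick places + neps
Total = 7 + 86 + 33
Total = 126 imperfections/km

126 imperfections/km


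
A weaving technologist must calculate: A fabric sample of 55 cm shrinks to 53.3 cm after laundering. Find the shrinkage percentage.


Formula: Shrinkage% = ((L_before - L_after) / L_before) * 100
Step 1: Shrinkage = 55 - 53.3 = 1.7 cm
Step 2: Shrinkage% = (1.7 / 55) * 100
Step 3: Shrinkage% = 0.030909 * 100 = 3.0909% ≈ 3.1%

3.1%


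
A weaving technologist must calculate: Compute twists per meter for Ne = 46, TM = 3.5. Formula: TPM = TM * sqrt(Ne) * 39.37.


Formula: TPM = TM * sqrt(Ne) * 39.37
Step 1: sqrt(Ne) = sqrt(46) = 6.7823
Step 2: TM * sqrt(Ne) = 3.5 * 6.7823 = 23.7381
Step 3: TPM = 23.7381 * 39.37 = 935 twists/m

935 twists/m


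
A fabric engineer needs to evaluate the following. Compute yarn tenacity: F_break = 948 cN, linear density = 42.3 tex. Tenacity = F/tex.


Formula: Tenacity = Breaking force / Linear density
Tenacity = 948 cN / 42.3 tex
Tenacity = 22.41 cN/tex

22.41 cN/tex


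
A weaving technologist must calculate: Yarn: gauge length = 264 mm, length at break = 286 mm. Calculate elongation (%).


Formula: Elongation (%) = ((L_break - L0) / L0) * 100
Step 1: Extension = 286 - 264 = 22 mm
Step 2: Elongation = (22 / 264) * 100
Step 3: Elongation = 0.083333 * 100 = 8.3333% ≈ 8.3%

8.3%


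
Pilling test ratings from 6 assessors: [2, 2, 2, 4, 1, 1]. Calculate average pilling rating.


Formula: Mean = sum / count
Sum = 2 + 2 + 2 + 4 + 1 + 1 = 12
Mean = 12 / 6 = 2.0

2.0


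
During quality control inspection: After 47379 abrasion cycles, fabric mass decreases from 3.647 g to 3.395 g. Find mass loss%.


Formula: Mass loss% = ((m_before - m_after) / m_before) * 100
Step 1: Mass loss = 3.647 - 3.395 = 0.252 g
Step 2: Ratio = 0.252 / 3.647 = 0.0690979
Step 3: Mass loss% = 0.0690979 * 100 = 6.90979% ≈ 6.91%

6.91%


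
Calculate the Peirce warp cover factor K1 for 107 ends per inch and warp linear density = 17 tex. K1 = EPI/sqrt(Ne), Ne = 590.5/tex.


Formula: K1 = EPI / sqrt(Ne), with Ne = 590.5 / tex_warp
Step 1: Ne = 590.5 / 17 = 34.735
Step 2: sqrt(Ne) = sqrt(34.735) = 5.8936
Step 3: K1 = 107 / 5.8936 = 18.2

18.2


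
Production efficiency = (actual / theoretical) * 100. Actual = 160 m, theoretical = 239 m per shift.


Formula: Efficiency% = (Actual output / Theoretical output) * 100
Efficiency% = (160 / 239) * 100
Efficiency% = 0.669456 * 100 = 66.9456% ≈ 66.9%

66.9%


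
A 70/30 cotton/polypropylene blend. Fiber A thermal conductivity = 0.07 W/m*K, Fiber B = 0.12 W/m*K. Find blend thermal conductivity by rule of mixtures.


Formula: Blend property = (fraction_A * property_A) + (fraction_B * property_B)
Step 1: Contribution A = 70/100 * 0.07 W/m*K = 0.049 W/m*K
Step 2: Contribution B = 30/100 * 0.12 W/m*K = 0.036 W/m*K
Step 3: Blend thermal conductivity = 0.049 + 0.036 = 0.085 W/m*K

0.085 W/m*K


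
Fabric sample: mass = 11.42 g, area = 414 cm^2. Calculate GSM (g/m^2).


Formula: GSM = mass_g / area_m2
Step 1: Convert area: 414 cm^2 = 414 / 10000 = 0.0414 m^2
Step 2: GSM = 11.42 g / 0.0414 m^2 = 275.8 g/m^2

275.8 g/m^2


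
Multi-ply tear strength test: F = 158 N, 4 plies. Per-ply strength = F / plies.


Formula: Per-ply strength = Total force / Number of plies
Per-ply = 158 N / 4
Per-ply = 39.5 N

39.5 N


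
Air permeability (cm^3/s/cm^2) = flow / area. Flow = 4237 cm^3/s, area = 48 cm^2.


Formula: Air Permeability = Airflow / Test Area
AP = 4237 cm^3/s / 48 cm^2
AP = 88.3 cm^3/s/cm^2

88.3 cm^3/s/cm^2
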